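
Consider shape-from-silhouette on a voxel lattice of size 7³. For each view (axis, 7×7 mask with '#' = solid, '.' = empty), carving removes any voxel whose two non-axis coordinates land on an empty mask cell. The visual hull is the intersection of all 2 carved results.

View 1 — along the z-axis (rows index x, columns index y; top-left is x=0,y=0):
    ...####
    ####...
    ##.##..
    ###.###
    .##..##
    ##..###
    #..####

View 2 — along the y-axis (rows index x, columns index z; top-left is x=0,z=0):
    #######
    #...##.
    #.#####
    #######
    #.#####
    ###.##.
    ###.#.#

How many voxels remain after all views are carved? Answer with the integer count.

|visual hull| = 180

start: 7×7×7 = 343 voxels
step 1: project along z, AND mask (32/49) → |grid| = 224
step 2: project along y, AND mask (39/49) → |grid| = 180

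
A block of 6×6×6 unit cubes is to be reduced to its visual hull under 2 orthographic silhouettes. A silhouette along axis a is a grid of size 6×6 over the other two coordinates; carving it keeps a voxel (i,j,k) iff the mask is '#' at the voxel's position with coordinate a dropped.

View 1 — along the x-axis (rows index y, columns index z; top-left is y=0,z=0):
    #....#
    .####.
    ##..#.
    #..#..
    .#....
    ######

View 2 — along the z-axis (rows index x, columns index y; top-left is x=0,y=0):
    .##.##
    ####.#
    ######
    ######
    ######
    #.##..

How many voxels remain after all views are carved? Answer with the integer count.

before carving: 216 voxels (6×6×6)
after view 1 [x-axis, 18 of 36 cells solid] → remaining = 108
after view 2 [z-axis, 30 of 36 cells solid] → remaining = 92

92 voxels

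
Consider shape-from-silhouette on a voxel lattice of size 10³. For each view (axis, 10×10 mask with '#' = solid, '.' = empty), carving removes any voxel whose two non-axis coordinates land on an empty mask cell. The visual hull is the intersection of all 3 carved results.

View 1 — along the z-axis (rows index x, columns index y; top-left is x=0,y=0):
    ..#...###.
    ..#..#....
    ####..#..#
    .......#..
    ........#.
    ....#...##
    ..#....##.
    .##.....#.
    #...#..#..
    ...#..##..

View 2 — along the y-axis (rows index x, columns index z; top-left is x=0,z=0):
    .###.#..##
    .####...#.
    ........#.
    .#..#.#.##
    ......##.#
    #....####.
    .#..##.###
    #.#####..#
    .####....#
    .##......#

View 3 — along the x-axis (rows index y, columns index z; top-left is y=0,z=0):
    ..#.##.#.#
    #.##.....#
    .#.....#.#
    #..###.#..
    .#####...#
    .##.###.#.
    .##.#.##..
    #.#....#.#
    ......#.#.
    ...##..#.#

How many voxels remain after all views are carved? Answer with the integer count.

before carving: 1000 voxels (10×10×10)
carve view 1 (along z, XY-mask fill 29/100): 290 voxels remain
carve view 2 (along y, XZ-mask fill 46/100): 126 voxels remain
carve view 3 (along x, YZ-mask fill 44/100): 44 voxels remain

remaining voxels: 44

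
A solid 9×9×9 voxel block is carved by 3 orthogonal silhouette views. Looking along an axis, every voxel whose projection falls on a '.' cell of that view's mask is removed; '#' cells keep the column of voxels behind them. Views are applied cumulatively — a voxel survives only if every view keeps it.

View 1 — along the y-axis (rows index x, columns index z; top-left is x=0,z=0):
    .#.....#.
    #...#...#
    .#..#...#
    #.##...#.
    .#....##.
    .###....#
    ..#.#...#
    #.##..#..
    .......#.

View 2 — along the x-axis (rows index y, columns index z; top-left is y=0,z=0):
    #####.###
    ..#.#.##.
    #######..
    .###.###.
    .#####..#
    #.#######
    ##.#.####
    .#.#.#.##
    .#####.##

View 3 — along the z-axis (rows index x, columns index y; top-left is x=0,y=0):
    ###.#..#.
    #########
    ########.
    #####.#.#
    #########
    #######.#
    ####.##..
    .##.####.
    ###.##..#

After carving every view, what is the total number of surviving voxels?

136 voxels

initial block: 9^3 = 729
carve view 1 (along y, XZ-mask fill 27/81): 243 voxels remain
carve view 2 (along x, YZ-mask fill 58/81): 174 voxels remain
carve view 3 (along z, XY-mask fill 64/81): 136 voxels remain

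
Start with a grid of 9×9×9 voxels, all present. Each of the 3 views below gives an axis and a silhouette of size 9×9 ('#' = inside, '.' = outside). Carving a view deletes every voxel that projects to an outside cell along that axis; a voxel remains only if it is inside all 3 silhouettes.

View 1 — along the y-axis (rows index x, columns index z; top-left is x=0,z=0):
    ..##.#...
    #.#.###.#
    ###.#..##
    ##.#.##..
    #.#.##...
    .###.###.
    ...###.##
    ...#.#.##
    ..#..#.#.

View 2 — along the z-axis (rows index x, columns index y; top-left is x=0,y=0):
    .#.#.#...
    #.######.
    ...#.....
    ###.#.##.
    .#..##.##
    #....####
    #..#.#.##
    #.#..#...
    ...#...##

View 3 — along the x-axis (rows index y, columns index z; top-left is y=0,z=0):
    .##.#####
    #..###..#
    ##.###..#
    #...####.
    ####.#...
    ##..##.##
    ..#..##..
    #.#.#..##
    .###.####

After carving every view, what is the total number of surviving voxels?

full grid |V| = 729
[1] y-view keeps 42 columns → grid now 378
[2] z-view keeps 38 columns → grid now 183
[3] x-view keeps 49 columns → grid now 118

voxel count = 118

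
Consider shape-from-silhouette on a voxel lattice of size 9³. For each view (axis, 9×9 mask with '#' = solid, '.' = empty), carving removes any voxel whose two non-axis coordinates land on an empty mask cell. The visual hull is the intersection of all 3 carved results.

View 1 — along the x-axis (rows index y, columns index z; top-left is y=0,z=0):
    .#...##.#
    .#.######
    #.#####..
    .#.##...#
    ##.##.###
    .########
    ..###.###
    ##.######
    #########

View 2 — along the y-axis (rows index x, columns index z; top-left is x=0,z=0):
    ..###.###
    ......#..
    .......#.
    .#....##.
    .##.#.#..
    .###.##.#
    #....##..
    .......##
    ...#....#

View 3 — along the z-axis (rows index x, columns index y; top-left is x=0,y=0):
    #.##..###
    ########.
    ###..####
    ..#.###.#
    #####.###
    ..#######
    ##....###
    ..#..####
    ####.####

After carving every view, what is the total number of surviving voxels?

|visual hull| = 138

initial block: 9^3 = 729
V1 x: intersect with YZ mask (59 set) -- 531 left
V2 y: intersect with XZ mask (28 set) -- 193 left
V3 z: intersect with XY mask (59 set) -- 138 left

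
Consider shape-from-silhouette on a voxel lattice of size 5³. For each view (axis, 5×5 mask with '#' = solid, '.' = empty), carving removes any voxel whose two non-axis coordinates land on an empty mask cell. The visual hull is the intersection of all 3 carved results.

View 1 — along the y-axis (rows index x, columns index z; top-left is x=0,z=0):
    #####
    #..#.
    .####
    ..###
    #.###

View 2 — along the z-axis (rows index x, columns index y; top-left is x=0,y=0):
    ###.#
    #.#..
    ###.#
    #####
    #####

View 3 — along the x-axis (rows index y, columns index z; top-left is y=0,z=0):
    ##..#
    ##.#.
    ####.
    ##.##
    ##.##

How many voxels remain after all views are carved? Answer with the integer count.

voxel count = 48

full grid |V| = 125
step 1: project along y, AND mask (18/25) → |grid| = 90
step 2: project along z, AND mask (20/25) → |grid| = 75
step 3: project along x, AND mask (18/25) → |grid| = 48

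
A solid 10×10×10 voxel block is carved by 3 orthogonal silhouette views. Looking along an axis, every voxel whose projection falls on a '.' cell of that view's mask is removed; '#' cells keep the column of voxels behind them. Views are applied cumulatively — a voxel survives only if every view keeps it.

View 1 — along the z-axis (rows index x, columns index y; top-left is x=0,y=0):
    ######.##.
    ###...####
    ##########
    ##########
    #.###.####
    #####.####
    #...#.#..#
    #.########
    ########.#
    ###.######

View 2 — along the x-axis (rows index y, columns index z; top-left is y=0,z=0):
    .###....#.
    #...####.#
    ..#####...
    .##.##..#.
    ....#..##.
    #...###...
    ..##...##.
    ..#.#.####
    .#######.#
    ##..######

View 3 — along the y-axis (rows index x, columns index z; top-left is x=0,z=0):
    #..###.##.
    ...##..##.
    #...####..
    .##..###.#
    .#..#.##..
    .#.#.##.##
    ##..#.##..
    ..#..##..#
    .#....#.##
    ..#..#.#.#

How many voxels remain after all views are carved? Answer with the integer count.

before carving: 1000 voxels (10×10×10)
V1 z: intersect with XY mask (83 set) -- 830 left
V2 x: intersect with YZ mask (53 set) -- 439 left
V3 y: intersect with XZ mask (48 set) -- 216 left

remaining voxels: 216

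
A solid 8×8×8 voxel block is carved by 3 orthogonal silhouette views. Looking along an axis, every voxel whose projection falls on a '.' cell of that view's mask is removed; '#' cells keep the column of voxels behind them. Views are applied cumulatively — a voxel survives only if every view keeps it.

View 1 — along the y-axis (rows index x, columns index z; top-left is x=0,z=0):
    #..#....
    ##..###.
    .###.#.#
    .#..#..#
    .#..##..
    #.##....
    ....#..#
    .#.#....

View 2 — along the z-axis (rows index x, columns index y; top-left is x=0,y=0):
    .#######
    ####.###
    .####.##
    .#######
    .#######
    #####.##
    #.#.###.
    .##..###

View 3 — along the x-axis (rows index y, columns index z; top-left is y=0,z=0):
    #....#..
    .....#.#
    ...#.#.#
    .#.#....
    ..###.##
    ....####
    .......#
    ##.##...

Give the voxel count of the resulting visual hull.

before carving: 512 voxels (8×8×8)
step 1: project along y, AND mask (25/64) → |grid| = 200
step 2: project along z, AND mask (51/64) → |grid| = 162
step 3: project along x, AND mask (23/64) → |grid| = 63

63 voxels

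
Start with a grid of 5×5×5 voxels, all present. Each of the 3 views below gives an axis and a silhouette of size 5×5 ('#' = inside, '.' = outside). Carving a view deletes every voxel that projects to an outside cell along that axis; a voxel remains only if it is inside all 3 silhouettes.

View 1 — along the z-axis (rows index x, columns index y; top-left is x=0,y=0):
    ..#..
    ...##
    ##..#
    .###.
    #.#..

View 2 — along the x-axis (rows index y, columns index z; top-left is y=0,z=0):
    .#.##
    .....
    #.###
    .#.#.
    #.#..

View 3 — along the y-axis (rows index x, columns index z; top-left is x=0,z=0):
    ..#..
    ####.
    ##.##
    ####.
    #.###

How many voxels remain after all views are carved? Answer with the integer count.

start: 5×5×5 = 125 voxels
carve view 1 (along z, XY-mask fill 11/25): 55 voxels remain
carve view 2 (along x, YZ-mask fill 11/25): 26 voxels remain
carve view 3 (along y, XZ-mask fill 17/25): 20 voxels remain

20 voxels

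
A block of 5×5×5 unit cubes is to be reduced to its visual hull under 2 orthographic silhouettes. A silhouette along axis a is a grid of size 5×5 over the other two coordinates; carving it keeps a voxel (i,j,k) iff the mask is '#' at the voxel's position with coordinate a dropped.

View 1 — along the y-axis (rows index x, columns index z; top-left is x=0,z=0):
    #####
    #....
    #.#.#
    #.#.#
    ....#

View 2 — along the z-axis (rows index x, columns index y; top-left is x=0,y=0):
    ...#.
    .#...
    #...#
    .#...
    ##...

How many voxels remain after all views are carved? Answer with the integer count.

initial block: 5^3 = 125
  1. axis=1 (XZ plane), |mask|=13  ⇒  voxels=65
  2. axis=2 (XY plane), |mask|=7  ⇒  voxels=17

|visual hull| = 17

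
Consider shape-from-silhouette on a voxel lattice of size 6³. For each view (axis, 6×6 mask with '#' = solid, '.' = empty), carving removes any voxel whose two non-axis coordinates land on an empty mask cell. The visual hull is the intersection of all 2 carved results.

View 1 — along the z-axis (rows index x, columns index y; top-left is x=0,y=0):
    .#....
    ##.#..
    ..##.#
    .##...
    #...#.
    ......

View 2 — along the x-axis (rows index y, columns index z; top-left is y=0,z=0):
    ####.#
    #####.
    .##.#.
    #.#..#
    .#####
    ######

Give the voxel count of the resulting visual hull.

remaining voxels: 48

full grid |V| = 216
after view 1 [z-axis, 11 of 36 cells solid] → remaining = 66
after view 2 [x-axis, 27 of 36 cells solid] → remaining = 48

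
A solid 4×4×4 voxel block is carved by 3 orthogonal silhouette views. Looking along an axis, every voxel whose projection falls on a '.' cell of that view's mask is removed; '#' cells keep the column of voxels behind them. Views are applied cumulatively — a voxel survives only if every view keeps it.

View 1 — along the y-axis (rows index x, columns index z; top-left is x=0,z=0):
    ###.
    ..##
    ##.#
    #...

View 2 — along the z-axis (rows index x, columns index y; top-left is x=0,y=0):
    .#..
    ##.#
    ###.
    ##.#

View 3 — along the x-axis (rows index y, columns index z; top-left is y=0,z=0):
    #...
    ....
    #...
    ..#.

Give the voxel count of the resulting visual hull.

remaining voxels: 4

full grid |V| = 64
after view 1 [y-axis, 9 of 16 cells solid] → remaining = 36
after view 2 [z-axis, 10 of 16 cells solid] → remaining = 21
after view 3 [x-axis, 3 of 16 cells solid] → remaining = 4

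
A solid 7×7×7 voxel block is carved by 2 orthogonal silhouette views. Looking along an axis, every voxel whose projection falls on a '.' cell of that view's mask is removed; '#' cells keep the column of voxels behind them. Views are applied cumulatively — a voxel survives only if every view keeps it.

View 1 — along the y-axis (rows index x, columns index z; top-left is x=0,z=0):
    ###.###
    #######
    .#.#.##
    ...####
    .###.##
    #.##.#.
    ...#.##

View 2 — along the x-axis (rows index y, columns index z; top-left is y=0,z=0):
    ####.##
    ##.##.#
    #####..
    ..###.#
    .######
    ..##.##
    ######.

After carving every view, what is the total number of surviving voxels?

|visual hull| = 171

start: 7×7×7 = 343 voxels
carve view 1 (along y, XZ-mask fill 33/49): 231 voxels remain
carve view 2 (along x, YZ-mask fill 36/49): 171 voxels remain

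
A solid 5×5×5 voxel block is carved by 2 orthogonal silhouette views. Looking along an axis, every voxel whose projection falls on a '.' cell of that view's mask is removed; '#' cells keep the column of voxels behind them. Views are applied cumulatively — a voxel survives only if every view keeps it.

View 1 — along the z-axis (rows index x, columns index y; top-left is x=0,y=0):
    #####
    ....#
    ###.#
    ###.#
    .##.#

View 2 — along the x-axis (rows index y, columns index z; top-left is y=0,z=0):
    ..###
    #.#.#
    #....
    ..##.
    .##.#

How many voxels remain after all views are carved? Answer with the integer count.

before carving: 125 voxels (5×5×5)
V1 z: intersect with XY mask (17 set) -- 85 left
V2 x: intersect with YZ mask (12 set) -- 42 left

remaining voxels: 42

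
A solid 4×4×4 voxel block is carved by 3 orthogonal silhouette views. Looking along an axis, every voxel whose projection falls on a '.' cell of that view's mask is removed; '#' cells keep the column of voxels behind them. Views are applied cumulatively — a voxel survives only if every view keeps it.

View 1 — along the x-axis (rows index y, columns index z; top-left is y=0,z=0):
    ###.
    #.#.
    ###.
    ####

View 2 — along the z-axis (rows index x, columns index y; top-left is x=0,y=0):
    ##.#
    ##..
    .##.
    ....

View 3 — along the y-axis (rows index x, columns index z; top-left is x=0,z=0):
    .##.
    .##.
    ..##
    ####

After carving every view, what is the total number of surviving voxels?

start: 4×4×4 = 64 voxels
[1] x-view keeps 12 columns → grid now 48
[2] z-view keeps 7 columns → grid now 19
[3] y-view keeps 10 columns → grid now 10

10 voxels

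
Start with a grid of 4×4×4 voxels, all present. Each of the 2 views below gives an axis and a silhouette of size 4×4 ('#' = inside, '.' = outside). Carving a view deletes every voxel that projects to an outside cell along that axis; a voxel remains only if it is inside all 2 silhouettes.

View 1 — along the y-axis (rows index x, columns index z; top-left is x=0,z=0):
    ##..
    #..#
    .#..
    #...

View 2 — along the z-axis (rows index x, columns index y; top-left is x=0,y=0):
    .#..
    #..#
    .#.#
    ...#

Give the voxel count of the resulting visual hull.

initial block: 4^3 = 64
carve view 1 (along y, XZ-mask fill 6/16): 24 voxels remain
carve view 2 (along z, XY-mask fill 6/16): 9 voxels remain

9 voxels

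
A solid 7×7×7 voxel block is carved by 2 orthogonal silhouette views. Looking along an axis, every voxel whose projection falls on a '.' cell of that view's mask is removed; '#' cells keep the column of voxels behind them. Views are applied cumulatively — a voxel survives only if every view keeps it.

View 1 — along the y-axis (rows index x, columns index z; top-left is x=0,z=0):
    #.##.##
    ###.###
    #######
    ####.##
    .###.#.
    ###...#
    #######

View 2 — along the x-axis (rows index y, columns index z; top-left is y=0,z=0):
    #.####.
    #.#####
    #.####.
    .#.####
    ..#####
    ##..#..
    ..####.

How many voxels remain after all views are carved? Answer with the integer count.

remaining voxels: 176

start: 7×7×7 = 343 voxels
  1. axis=1 (XZ plane), |mask|=39  ⇒  voxels=273
  2. axis=0 (YZ plane), |mask|=33  ⇒  voxels=176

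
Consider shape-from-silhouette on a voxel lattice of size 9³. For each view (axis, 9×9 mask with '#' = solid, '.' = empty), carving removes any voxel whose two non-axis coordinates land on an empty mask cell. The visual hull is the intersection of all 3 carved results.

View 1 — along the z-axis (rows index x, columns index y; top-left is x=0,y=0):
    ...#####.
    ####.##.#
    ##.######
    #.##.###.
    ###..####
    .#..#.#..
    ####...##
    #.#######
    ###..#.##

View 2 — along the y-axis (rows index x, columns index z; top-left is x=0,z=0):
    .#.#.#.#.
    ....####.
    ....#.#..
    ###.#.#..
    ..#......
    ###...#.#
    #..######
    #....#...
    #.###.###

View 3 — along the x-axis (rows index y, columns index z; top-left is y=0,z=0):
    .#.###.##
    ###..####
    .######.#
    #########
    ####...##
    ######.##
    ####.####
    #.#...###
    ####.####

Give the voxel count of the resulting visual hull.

|visual hull| = 163

before carving: 729 voxels (9×9×9)
after view 1 [z-axis, 56 of 81 cells solid] → remaining = 504
after view 2 [y-axis, 37 of 81 cells solid] → remaining = 216
after view 3 [x-axis, 64 of 81 cells solid] → remaining = 163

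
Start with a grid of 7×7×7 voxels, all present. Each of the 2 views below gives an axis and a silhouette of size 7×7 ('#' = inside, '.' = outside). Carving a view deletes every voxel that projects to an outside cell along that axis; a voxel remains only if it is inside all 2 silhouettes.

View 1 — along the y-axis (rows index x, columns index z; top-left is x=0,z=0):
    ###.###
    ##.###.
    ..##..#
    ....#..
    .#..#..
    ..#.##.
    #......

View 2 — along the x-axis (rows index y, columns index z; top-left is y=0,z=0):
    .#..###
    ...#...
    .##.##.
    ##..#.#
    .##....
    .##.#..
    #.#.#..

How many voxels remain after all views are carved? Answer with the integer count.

before carving: 343 voxels (7×7×7)
step 1: project along y, AND mask (21/49) → |grid| = 147
step 2: project along x, AND mask (21/49) → |grid| = 70

remaining voxels: 70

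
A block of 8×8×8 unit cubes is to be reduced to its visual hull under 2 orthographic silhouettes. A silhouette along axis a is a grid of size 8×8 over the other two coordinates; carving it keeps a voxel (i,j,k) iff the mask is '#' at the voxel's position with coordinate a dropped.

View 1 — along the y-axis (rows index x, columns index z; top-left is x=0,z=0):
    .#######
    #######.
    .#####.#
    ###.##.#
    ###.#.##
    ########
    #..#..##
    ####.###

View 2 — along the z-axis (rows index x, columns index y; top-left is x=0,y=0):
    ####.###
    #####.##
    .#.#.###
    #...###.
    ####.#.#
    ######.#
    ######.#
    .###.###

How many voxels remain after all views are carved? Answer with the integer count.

remaining voxels: 314

full grid |V| = 512
[1] y-view keeps 51 columns → grid now 408
[2] z-view keeps 49 columns → grid now 314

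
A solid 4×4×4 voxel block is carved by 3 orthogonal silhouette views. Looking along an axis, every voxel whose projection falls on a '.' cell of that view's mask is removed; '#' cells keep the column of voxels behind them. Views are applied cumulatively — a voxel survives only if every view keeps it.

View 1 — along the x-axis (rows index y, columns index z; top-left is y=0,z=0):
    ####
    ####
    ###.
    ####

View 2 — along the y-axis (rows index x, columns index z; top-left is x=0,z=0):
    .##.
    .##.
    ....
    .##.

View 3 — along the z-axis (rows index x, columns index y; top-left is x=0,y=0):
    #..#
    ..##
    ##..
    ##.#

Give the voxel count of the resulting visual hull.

|visual hull| = 14

full grid |V| = 64
[1] x-view keeps 15 columns → grid now 60
[2] y-view keeps 6 columns → grid now 24
[3] z-view keeps 9 columns → grid now 14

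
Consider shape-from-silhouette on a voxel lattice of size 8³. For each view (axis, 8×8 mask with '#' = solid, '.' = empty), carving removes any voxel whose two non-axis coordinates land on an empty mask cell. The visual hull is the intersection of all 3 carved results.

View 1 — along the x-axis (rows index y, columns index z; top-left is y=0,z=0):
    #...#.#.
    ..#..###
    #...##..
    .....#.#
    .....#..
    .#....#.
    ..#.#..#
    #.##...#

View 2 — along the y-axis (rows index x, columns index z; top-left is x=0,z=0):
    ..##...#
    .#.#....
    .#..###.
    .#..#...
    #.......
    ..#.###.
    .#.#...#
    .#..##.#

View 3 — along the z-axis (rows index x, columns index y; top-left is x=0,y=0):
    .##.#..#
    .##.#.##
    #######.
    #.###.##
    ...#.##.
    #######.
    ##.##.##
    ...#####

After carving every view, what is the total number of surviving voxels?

voxel count = 44

start: 8×8×8 = 512 voxels
V1 x: intersect with YZ mask (22 set) -- 176 left
V2 y: intersect with XZ mask (23 set) -- 59 left
V3 z: intersect with XY mask (43 set) -- 44 left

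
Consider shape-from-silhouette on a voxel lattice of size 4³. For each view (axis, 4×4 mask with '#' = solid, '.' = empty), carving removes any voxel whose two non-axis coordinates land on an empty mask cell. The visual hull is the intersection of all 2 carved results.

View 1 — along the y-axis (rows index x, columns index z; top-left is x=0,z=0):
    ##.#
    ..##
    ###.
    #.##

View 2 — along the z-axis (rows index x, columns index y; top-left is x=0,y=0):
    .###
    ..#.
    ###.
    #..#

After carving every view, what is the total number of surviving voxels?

|visual hull| = 26

before carving: 64 voxels (4×4×4)
after view 1 [y-axis, 11 of 16 cells solid] → remaining = 44
after view 2 [z-axis, 9 of 16 cells solid] → remaining = 26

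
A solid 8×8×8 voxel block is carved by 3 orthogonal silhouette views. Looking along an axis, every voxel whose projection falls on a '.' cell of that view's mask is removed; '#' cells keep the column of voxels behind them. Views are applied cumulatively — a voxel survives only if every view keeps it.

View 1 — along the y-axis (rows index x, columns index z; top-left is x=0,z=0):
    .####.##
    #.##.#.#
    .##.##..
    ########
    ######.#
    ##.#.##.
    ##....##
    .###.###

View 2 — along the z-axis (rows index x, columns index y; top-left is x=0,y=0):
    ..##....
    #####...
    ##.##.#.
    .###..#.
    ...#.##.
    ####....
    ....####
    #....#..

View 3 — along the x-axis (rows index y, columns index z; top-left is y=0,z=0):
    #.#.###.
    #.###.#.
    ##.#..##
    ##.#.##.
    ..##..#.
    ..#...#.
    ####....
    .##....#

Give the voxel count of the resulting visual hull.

full grid |V| = 512
V1 y: intersect with XZ mask (45 set) -- 360 left
V2 z: intersect with XY mask (29 set) -- 158 left
V3 x: intersect with YZ mask (32 set) -- 85 left

85 voxels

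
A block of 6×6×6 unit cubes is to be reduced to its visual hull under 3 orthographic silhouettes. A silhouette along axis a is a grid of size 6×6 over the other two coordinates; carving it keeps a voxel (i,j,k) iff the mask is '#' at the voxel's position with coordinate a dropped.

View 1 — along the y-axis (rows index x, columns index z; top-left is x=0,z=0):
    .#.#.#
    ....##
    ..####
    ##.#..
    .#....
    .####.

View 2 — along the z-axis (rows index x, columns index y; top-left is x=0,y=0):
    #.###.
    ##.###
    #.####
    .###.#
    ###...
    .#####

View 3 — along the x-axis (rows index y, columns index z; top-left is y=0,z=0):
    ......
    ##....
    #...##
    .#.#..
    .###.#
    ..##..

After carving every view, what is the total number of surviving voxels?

|visual hull| = 31

full grid |V| = 216
step 1: project along y, AND mask (17/36) → |grid| = 102
step 2: project along z, AND mask (26/36) → |grid| = 77
step 3: project along x, AND mask (13/36) → |grid| = 31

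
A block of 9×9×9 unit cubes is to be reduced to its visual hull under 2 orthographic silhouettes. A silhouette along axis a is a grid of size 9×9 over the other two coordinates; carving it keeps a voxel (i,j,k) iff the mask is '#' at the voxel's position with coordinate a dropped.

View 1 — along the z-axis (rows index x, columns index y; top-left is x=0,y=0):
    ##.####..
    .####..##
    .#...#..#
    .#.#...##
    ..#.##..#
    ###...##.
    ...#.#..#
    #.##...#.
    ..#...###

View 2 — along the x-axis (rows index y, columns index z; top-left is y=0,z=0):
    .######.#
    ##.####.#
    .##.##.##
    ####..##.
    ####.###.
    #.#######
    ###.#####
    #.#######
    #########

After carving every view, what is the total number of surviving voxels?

full grid |V| = 729
after view 1 [z-axis, 39 of 81 cells solid] → remaining = 351
after view 2 [x-axis, 66 of 81 cells solid] → remaining = 287

remaining voxels: 287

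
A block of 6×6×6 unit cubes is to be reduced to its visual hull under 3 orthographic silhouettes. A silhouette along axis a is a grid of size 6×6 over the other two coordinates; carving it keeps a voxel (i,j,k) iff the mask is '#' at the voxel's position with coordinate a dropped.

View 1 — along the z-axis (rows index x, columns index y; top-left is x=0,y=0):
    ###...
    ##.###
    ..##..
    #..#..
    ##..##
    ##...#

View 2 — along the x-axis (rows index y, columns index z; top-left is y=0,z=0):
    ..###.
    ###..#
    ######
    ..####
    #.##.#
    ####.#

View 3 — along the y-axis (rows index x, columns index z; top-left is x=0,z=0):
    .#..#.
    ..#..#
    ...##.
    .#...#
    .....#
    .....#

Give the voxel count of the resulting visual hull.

remaining voxels: 23

before carving: 216 voxels (6×6×6)
carve view 1 (along z, XY-mask fill 19/36): 114 voxels remain
carve view 2 (along x, YZ-mask fill 26/36): 78 voxels remain
carve view 3 (along y, XZ-mask fill 10/36): 23 voxels remain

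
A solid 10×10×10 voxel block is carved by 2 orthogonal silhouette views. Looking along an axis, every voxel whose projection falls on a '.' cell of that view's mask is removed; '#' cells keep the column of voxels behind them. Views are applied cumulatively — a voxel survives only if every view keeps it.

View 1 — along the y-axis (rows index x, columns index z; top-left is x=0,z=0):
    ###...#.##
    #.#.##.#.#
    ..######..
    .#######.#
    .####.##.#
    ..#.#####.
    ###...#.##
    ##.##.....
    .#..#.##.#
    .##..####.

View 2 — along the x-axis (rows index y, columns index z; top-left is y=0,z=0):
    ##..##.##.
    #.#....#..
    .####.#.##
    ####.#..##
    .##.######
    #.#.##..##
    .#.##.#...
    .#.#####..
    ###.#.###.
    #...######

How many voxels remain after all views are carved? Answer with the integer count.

before carving: 1000 voxels (10×10×10)
step 1: project along y, AND mask (60/100) → |grid| = 600
step 2: project along x, AND mask (61/100) → |grid| = 371

|visual hull| = 371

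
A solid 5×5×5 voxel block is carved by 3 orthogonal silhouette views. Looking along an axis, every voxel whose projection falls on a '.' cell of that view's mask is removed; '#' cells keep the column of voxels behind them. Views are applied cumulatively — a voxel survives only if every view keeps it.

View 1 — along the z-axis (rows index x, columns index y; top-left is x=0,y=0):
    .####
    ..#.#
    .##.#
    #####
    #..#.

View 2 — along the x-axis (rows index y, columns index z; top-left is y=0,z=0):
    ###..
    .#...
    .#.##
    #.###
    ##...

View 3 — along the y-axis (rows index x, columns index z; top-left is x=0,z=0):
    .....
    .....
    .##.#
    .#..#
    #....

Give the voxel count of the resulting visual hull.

full grid |V| = 125
carve view 1 (along z, XY-mask fill 16/25): 80 voxels remain
carve view 2 (along x, YZ-mask fill 13/25): 41 voxels remain
carve view 3 (along y, XZ-mask fill 6/25): 12 voxels remain

12 voxels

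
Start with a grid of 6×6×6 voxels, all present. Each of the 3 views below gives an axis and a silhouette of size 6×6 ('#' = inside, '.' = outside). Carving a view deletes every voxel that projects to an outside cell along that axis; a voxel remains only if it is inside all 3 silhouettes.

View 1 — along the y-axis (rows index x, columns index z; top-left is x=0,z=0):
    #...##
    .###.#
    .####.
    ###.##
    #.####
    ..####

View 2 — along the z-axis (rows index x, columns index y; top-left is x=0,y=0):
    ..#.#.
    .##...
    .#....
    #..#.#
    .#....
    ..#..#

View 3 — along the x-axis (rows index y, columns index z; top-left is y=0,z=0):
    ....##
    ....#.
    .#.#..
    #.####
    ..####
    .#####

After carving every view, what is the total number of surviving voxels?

initial block: 6^3 = 216
step 1: project along y, AND mask (25/36) → |grid| = 150
step 2: project along z, AND mask (11/36) → |grid| = 46
step 3: project along x, AND mask (19/36) → |grid| = 21

voxel count = 21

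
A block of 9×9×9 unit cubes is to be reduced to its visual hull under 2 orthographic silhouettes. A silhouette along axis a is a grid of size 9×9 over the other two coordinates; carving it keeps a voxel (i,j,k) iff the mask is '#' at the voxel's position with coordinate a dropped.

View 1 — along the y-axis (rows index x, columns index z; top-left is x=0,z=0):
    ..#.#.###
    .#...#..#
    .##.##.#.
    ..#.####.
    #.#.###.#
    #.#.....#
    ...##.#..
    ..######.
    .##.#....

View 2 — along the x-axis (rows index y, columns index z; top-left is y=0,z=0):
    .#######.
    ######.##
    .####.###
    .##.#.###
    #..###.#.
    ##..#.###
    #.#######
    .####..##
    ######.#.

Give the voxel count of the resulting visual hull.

initial block: 9^3 = 729
  1. axis=1 (XZ plane), |mask|=39  ⇒  voxels=351
  2. axis=0 (YZ plane), |mask|=60  ⇒  voxels=267

|visual hull| = 267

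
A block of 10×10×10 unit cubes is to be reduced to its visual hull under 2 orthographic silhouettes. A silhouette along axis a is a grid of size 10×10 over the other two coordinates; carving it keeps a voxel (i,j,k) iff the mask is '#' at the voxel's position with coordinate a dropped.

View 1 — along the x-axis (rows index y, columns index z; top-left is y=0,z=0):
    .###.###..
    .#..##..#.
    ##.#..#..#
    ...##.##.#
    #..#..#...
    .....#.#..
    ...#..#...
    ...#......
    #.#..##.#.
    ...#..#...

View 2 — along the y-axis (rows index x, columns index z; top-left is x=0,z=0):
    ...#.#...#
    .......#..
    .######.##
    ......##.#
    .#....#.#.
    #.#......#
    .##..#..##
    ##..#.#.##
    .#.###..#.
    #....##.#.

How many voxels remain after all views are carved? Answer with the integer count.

start: 10×10×10 = 1000 voxels
step 1: project along x, AND mask (35/100) → |grid| = 350
step 2: project along y, AND mask (41/100) → |grid| = 142

142 voxels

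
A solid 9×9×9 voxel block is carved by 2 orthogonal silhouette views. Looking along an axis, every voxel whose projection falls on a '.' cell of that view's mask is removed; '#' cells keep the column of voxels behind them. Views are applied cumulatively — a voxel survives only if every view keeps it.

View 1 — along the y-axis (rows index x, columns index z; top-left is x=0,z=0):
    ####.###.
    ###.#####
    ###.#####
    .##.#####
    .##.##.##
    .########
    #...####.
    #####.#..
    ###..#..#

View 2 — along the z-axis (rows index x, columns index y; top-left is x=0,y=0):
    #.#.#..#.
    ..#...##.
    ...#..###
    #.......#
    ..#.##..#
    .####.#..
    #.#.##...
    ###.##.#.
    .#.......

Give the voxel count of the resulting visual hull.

before carving: 729 voxels (9×9×9)
step 1: project along y, AND mask (60/81) → |grid| = 540
step 2: project along z, AND mask (33/81) → |grid| = 223

223 voxels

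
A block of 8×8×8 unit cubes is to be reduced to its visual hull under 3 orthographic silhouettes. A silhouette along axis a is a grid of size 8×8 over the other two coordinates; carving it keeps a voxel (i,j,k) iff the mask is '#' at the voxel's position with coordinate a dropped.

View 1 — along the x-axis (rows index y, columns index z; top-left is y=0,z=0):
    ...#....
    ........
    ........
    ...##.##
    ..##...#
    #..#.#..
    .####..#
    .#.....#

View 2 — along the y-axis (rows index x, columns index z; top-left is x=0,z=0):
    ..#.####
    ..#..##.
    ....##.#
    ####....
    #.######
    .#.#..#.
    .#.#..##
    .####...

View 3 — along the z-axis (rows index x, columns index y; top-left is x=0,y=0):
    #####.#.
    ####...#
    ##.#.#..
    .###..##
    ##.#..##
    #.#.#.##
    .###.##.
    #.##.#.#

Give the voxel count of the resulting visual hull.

start: 8×8×8 = 512 voxels
carve view 1 (along x, YZ-mask fill 18/64): 144 voxels remain
carve view 2 (along y, XZ-mask fill 33/64): 78 voxels remain
carve view 3 (along z, XY-mask fill 40/64): 44 voxels remain

44 voxels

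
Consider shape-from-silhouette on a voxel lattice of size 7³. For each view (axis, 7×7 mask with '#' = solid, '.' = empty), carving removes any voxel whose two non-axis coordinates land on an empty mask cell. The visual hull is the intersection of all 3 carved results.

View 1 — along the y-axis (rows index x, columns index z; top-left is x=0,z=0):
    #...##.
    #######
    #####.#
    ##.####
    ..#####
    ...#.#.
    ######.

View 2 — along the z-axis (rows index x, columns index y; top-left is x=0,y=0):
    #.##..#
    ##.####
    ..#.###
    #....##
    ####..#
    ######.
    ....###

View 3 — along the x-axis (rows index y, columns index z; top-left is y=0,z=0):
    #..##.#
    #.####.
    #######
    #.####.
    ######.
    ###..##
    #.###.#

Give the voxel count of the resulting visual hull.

|visual hull| = 116

before carving: 343 voxels (7×7×7)
  1. axis=1 (XZ plane), |mask|=35  ⇒  voxels=245
  2. axis=2 (XY plane), |mask|=31  ⇒  voxels=151
  3. axis=0 (YZ plane), |mask|=37  ⇒  voxels=116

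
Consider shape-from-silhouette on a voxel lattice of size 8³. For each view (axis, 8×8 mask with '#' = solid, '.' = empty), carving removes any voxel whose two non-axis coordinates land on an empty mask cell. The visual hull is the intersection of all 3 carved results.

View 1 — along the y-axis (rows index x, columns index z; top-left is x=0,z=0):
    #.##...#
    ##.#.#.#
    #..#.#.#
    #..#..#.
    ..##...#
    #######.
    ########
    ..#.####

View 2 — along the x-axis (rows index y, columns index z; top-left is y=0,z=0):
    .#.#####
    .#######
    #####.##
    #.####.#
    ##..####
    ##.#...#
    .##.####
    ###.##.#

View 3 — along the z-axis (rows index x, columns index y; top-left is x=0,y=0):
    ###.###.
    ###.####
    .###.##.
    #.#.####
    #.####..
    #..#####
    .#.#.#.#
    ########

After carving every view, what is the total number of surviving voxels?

before carving: 512 voxels (8×8×8)
step 1: project along y, AND mask (39/64) → |grid| = 312
step 2: project along x, AND mask (48/64) → |grid| = 230
step 3: project along z, AND mask (47/64) → |grid| = 162

remaining voxels: 162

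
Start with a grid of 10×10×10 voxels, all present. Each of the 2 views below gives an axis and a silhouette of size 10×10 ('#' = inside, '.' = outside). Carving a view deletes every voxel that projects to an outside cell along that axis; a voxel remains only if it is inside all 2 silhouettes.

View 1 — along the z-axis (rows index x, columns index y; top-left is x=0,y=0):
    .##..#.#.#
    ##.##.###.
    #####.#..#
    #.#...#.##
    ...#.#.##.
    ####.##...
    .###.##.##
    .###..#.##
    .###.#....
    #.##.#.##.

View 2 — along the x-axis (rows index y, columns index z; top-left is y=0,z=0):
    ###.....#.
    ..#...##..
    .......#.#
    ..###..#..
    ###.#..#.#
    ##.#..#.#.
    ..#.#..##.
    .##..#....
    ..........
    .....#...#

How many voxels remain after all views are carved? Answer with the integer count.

177 voxels

start: 10×10×10 = 1000 voxels
[1] z-view keeps 57 columns → grid now 570
[2] x-view keeps 33 columns → grid now 177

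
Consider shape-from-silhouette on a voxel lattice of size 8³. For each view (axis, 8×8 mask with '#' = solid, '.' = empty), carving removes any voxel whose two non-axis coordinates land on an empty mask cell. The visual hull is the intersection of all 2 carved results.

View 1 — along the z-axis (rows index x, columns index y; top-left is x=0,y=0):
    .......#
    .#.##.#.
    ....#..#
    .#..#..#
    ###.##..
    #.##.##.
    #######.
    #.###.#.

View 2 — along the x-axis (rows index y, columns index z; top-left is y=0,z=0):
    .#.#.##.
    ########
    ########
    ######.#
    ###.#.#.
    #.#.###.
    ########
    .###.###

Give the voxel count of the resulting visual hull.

before carving: 512 voxels (8×8×8)
carve view 1 (along z, XY-mask fill 32/64): 256 voxels remain
carve view 2 (along x, YZ-mask fill 51/64): 203 voxels remain

203 voxels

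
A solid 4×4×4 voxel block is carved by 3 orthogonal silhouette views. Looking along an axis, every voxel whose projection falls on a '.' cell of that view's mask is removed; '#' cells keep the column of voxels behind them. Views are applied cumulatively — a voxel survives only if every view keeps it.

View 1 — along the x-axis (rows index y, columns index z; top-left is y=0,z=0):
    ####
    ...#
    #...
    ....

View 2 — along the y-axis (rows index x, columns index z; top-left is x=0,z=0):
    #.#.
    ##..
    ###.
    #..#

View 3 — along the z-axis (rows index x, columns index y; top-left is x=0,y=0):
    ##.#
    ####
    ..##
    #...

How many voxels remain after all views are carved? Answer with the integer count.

remaining voxels: 8

before carving: 64 voxels (4×4×4)
[1] x-view keeps 6 columns → grid now 24
[2] y-view keeps 9 columns → grid now 14
[3] z-view keeps 10 columns → grid now 8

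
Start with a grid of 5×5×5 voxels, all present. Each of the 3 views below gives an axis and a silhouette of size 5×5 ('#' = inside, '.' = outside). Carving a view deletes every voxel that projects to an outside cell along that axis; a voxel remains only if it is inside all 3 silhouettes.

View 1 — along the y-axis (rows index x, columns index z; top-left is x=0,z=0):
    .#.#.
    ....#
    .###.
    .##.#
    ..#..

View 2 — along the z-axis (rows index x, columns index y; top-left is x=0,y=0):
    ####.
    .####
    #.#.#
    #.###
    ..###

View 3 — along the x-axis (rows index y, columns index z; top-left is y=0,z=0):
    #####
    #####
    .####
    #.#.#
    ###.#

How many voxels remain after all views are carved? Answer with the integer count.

initial block: 5^3 = 125
  1. axis=1 (XZ plane), |mask|=10  ⇒  voxels=50
  2. axis=2 (XY plane), |mask|=18  ⇒  voxels=36
  3. axis=0 (YZ plane), |mask|=21  ⇒  voxels=32

voxel count = 32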